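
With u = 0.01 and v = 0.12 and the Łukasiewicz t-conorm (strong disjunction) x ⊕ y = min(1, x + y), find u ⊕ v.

u ⊕ v = min(1, 0.01 + 0.12) = min(1, 0.13) = 0.13
For comparison, the Gödel t-conorm max(x, y) would give 0.12.

0.13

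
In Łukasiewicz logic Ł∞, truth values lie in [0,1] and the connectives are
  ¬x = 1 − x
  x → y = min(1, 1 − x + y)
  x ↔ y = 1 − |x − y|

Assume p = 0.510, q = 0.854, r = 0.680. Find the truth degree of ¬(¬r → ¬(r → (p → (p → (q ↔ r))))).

0.320

¬r = 1 − 0.680 = 0.320
q ↔ r = 1 − |0.854 − 0.680| = 1 − 0.174 = 0.826
p → (q ↔ r) = min(1, 1 − 0.510 + 0.826) = min(1, 1.316) = 1.000
p → (p → (q ↔ r)) = min(1, 1 − 0.510 + 1.000) = min(1, 1.490) = 1.000
r → (p → (p → (q ↔ r))) = min(1, 1 − 0.680 + 1.000) = min(1, 1.320) = 1.000
¬(r → (p → (p → (q ↔ r)))) = 1 − 1.000 = 0.000
¬r → ¬(r → (p → (p → (q ↔ r)))) = min(1, 1 − 0.320 + 0.000) = min(1, 0.680) = 0.680
¬(¬r → ¬(r → (p → (p → (q ↔ r))))) = 1 − 0.680 = 0.320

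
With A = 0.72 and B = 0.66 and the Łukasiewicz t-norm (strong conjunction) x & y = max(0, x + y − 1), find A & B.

A & B = max(0, 0.72 + 0.66 − 1) = max(0, 0.38) = 0.38
For comparison, the Gödel (minimum) t-norm min(x, y) would give 0.66.

0.38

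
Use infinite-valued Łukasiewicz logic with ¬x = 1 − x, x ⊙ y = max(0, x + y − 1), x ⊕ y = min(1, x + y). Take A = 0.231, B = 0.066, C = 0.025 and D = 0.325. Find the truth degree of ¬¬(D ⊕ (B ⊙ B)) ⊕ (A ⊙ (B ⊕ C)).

0.325

B ⊙ B = max(0, 0.066 + 0.066 − 1) = max(0, -0.868) = 0.000
D ⊕ (B ⊙ B) = min(1, 0.325 + 0.000) = min(1, 0.325) = 0.325
¬(D ⊕ (B ⊙ B)) = 1 − 0.325 = 0.675
¬¬(D ⊕ (B ⊙ B)) = 1 − 0.675 = 0.325
B ⊕ C = min(1, 0.066 + 0.025) = min(1, 0.091) = 0.091
A ⊙ (B ⊕ C) = max(0, 0.231 + 0.091 − 1) = max(0, -0.678) = 0.000
¬¬(D ⊕ (B ⊙ B)) ⊕ (A ⊙ (B ⊕ C)) = min(1, 0.325 + 0.000) = min(1, 0.325) = 0.325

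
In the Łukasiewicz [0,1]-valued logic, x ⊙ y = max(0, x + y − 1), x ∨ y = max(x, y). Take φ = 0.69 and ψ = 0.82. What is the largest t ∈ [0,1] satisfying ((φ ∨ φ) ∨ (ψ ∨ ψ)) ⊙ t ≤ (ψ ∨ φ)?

φ ∨ φ = max(0.69, 0.69) = 0.69
ψ ∨ ψ = max(0.82, 0.82) = 0.82
(φ ∨ φ) ∨ (ψ ∨ ψ) = max(0.69, 0.82) = 0.82
So the left factor is (φ ∨ φ) ∨ (ψ ∨ ψ) = 0.82.
ψ ∨ φ = max(0.82, 0.69) = 0.82
So the right-hand bound is ψ ∨ φ = 0.82.
The residuum of the Łukasiewicz t-norm gives the supremum: min(1, 1 − 0.82 + 0.82).
1 − 0.82 + 0.82 = 1.00, so t = min(1, 1.00) = 1.00.
Check: 0.82 ⊙ 1.00 = max(0, 0.82) = 0.82 ≤ 0.82.

1.00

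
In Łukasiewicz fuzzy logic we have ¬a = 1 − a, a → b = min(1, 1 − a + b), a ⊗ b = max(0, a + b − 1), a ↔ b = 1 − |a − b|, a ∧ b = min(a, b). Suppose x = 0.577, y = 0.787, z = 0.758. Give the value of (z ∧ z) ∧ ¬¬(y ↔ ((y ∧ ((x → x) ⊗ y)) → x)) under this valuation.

z ∧ z = min(0.758, 0.758) = 0.758
x → x = min(1, 1 − 0.577 + 0.577) = min(1, 1.000) = 1.000
(x → x) ⊗ y = max(0, 1.000 + 0.787 − 1) = max(0, 0.787) = 0.787
y ∧ ((x → x) ⊗ y) = min(0.787, 0.787) = 0.787
(y ∧ ((x → x) ⊗ y)) → x = min(1, 1 − 0.787 + 0.577) = min(1, 0.790) = 0.790
y ↔ ((y ∧ ((x → x) ⊗ y)) → x) = 1 − |0.787 − 0.790| = 1 − 0.003 = 0.997
¬(y ↔ ((y ∧ ((x → x) ⊗ y)) → x)) = 1 − 0.997 = 0.003
¬¬(y ↔ ((y ∧ ((x → x) ⊗ y)) → x)) = 1 − 0.003 = 0.997
(z ∧ z) ∧ ¬¬(y ↔ ((y ∧ ((x → x) ⊗ y)) → x)) = min(0.758, 0.997) = 0.758

0.758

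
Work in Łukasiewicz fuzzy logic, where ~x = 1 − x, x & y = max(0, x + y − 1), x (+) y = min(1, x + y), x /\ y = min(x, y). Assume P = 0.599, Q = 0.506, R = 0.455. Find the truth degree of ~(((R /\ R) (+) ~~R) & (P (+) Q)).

0.090

R /\ R = min(0.455, 0.455) = 0.455
~R = 1 − 0.455 = 0.545
~~R = 1 − 0.545 = 0.455
(R /\ R) (+) ~~R = min(1, 0.455 + 0.455) = min(1, 0.910) = 0.910
P (+) Q = min(1, 0.599 + 0.506) = min(1, 1.105) = 1.000
((R /\ R) (+) ~~R) & (P (+) Q) = max(0, 0.910 + 1.000 − 1) = max(0, 0.910) = 0.910
~(((R /\ R) (+) ~~R) & (P (+) Q)) = 1 − 0.910 = 0.090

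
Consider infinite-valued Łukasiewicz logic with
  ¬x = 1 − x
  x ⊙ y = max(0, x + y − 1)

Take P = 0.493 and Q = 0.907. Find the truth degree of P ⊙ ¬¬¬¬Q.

¬Q = 1 − 0.907 = 0.093
¬¬Q = 1 − 0.093 = 0.907
¬¬¬Q = 1 − 0.907 = 0.093
¬¬¬¬Q = 1 − 0.093 = 0.907
P ⊙ ¬¬¬¬Q = max(0, 0.493 + 0.907 − 1) = max(0, 0.400) = 0.400

0.400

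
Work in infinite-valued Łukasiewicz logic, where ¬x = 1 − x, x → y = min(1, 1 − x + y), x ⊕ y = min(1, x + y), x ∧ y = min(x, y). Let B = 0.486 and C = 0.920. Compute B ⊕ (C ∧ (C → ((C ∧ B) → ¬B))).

1.000

C ∧ B = min(0.920, 0.486) = 0.486
¬B = 1 − 0.486 = 0.514
(C ∧ B) → ¬B = min(1, 1 − 0.486 + 0.514) = min(1, 1.028) = 1.000
C → ((C ∧ B) → ¬B) = min(1, 1 − 0.920 + 1.000) = min(1, 1.080) = 1.000
C ∧ (C → ((C ∧ B) → ¬B)) = min(0.920, 1.000) = 0.920
B ⊕ (C ∧ (C → ((C ∧ B) → ¬B))) = min(1, 0.486 + 0.920) = min(1, 1.406) = 1.000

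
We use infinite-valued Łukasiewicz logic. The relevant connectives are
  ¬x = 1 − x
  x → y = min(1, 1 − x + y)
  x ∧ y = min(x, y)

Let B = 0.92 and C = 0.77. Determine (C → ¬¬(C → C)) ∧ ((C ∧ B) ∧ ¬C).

C → C = min(1, 1 − 0.77 + 0.77) = min(1, 1.00) = 1.00
¬(C → C) = 1 − 1.00 = 0.00
¬¬(C → C) = 1 − 0.00 = 1.00
C → ¬¬(C → C) = min(1, 1 − 0.77 + 1.00) = min(1, 1.23) = 1.00
C ∧ B = min(0.77, 0.92) = 0.77
¬C = 1 − 0.77 = 0.23
(C ∧ B) ∧ ¬C = min(0.77, 0.23) = 0.23
(C → ¬¬(C → C)) ∧ ((C ∧ B) ∧ ¬C) = min(1.00, 0.23) = 0.23

0.23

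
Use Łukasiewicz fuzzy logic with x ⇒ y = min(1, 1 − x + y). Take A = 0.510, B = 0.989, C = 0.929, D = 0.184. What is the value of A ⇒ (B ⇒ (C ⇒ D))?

C ⇒ D = min(1, 1 − 0.929 + 0.184) = min(1, 0.255) = 0.255
B ⇒ (C ⇒ D) = min(1, 1 − 0.989 + 0.255) = min(1, 0.266) = 0.266
A ⇒ (B ⇒ (C ⇒ D)) = min(1, 1 − 0.510 + 0.266) = min(1, 0.756) = 0.756

0.756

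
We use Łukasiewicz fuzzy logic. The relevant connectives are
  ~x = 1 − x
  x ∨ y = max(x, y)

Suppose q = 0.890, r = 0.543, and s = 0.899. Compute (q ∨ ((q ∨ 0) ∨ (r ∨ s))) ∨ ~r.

q ∨ 0 = max(0.890, 0.000) = 0.890
r ∨ s = max(0.543, 0.899) = 0.899
(q ∨ 0) ∨ (r ∨ s) = max(0.890, 0.899) = 0.899
q ∨ ((q ∨ 0) ∨ (r ∨ s)) = max(0.890, 0.899) = 0.899
~r = 1 − 0.543 = 0.457
(q ∨ ((q ∨ 0) ∨ (r ∨ s))) ∨ ~r = max(0.899, 0.457) = 0.899

0.899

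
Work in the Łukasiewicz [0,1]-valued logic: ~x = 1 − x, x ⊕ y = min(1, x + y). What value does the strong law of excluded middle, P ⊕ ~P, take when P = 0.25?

~P = 1 − 0.25 = 0.75
P ⊕ ~P = min(1, 0.25 + 0.75) = min(1, 1.00) = 1.00
(As expected: always 1 in Ł∞ since a ⊕ (1−a) = 1.)

1.00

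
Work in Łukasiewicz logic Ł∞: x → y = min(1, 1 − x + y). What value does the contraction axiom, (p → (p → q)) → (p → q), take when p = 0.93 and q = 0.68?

0.93

p → q = min(1, 1 − 0.93 + 0.68) = min(1, 0.75) = 0.75
p → (p → q) = min(1, 1 − 0.93 + 0.75) = min(1, 0.82) = 0.82
(p → (p → q)) → (p → q) = min(1, 1 − 0.82 + 0.75) = min(1, 0.93) = 0.93
(The value 0.93 < 1 shows this instance is not satisfied; fails in Ł∞ (the t-norm is not idempotent).)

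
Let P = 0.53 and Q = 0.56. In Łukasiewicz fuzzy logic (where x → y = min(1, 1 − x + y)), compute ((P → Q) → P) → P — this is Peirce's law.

1.00

P → Q = min(1, 1 − 0.53 + 0.56) = min(1, 1.03) = 1.00
(P → Q) → P = min(1, 1 − 1.00 + 0.53) = min(1, 0.53) = 0.53
((P → Q) → P) → P = min(1, 1 − 0.53 + 0.53) = min(1, 1.00) = 1.00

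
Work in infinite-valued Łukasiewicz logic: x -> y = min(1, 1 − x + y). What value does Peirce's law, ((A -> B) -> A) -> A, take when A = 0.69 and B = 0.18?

0.69

A -> B = min(1, 1 − 0.69 + 0.18) = min(1, 0.49) = 0.49
(A -> B) -> A = min(1, 1 − 0.49 + 0.69) = min(1, 1.20) = 1.00
((A -> B) -> A) -> A = min(1, 1 − 1.00 + 0.69) = min(1, 0.69) = 0.69
(The value 0.69 < 1 shows this instance is not satisfied; not a Ł∞-tautology in general.)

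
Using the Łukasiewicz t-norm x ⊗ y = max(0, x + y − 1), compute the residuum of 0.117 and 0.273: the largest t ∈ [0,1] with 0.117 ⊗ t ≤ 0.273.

The residuum of the Łukasiewicz t-norm gives the supremum: min(1, 1 − 0.117 + 0.273).
1 − 0.117 + 0.273 = 1.156, so t = min(1, 1.156) = 1.000.
Check: 0.117 ⊗ 1.000 = max(0, 0.117) = 0.117 ≤ 0.273.

1.000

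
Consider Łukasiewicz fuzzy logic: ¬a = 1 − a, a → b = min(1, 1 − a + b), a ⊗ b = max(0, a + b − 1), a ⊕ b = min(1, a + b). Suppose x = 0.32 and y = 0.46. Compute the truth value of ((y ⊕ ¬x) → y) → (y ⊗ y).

0.54

¬x = 1 − 0.32 = 0.68
y ⊕ ¬x = min(1, 0.46 + 0.68) = min(1, 1.14) = 1.00
(y ⊕ ¬x) → y = min(1, 1 − 1.00 + 0.46) = min(1, 0.46) = 0.46
y ⊗ y = max(0, 0.46 + 0.46 − 1) = max(0, -0.08) = 0.00
((y ⊕ ¬x) → y) → (y ⊗ y) = min(1, 1 − 0.46 + 0.00) = min(1, 0.54) = 0.54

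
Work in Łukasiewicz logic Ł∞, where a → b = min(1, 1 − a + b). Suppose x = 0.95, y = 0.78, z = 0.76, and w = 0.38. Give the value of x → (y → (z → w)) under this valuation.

0.89

z → w = min(1, 1 − 0.76 + 0.38) = min(1, 0.62) = 0.62
y → (z → w) = min(1, 1 − 0.78 + 0.62) = min(1, 0.84) = 0.84
x → (y → (z → w)) = min(1, 1 − 0.95 + 0.84) = min(1, 0.89) = 0.89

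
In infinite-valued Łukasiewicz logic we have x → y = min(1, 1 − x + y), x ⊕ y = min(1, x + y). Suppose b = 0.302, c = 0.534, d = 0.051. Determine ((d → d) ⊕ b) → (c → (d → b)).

1.000

d → d = min(1, 1 − 0.051 + 0.051) = min(1, 1.000) = 1.000
(d → d) ⊕ b = min(1, 1.000 + 0.302) = min(1, 1.302) = 1.000
d → b = min(1, 1 − 0.051 + 0.302) = min(1, 1.251) = 1.000
c → (d → b) = min(1, 1 − 0.534 + 1.000) = min(1, 1.466) = 1.000
((d → d) ⊕ b) → (c → (d → b)) = min(1, 1 − 1.000 + 1.000) = min(1, 1.000) = 1.000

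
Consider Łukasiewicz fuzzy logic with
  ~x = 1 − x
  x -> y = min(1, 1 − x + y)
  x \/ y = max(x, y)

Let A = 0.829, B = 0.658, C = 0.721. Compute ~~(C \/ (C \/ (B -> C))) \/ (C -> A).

1.000

B -> C = min(1, 1 − 0.658 + 0.721) = min(1, 1.063) = 1.000
C \/ (B -> C) = max(0.721, 1.000) = 1.000
C \/ (C \/ (B -> C)) = max(0.721, 1.000) = 1.000
~(C \/ (C \/ (B -> C))) = 1 − 1.000 = 0.000
~~(C \/ (C \/ (B -> C))) = 1 − 0.000 = 1.000
C -> A = min(1, 1 − 0.721 + 0.829) = min(1, 1.108) = 1.000
~~(C \/ (C \/ (B -> C))) \/ (C -> A) = max(1.000, 1.000) = 1.000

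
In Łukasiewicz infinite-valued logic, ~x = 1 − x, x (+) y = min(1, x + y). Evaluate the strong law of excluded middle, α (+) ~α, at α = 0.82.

~α = 1 − 0.82 = 0.18
α (+) ~α = min(1, 0.82 + 0.18) = min(1, 1.00) = 1.00
(As expected: always 1 in Ł∞ since a ⊕ (1−a) = 1.)

1.00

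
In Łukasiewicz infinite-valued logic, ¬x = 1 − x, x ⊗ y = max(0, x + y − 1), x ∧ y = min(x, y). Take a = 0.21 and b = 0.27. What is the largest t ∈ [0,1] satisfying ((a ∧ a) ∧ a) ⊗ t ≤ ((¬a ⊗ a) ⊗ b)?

0.79

a ∧ a = min(0.21, 0.21) = 0.21
(a ∧ a) ∧ a = min(0.21, 0.21) = 0.21
So the left factor is (a ∧ a) ∧ a = 0.21.
¬a = 1 − 0.21 = 0.79
¬a ⊗ a = max(0, 0.79 + 0.21 − 1) = max(0, 0.00) = 0.00
(¬a ⊗ a) ⊗ b = max(0, 0.00 + 0.27 − 1) = max(0, -0.73) = 0.00
So the right-hand bound is (¬a ⊗ a) ⊗ b = 0.00.
The residuum of the Łukasiewicz t-norm gives the supremum: min(1, 1 − 0.21 + 0.00).
1 − 0.21 + 0.00 = 0.79, so t = min(1, 0.79) = 0.79.
Check: 0.21 ⊗ 0.79 = max(0, 0.00) = 0.00 ≤ 0.00.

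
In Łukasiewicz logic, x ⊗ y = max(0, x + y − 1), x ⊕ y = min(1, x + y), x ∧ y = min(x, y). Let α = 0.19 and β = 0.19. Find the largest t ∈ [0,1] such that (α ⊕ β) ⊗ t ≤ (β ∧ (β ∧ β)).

α ⊕ β = min(1, 0.19 + 0.19) = min(1, 0.38) = 0.38
So the left factor is α ⊕ β = 0.38.
β ∧ β = min(0.19, 0.19) = 0.19
β ∧ (β ∧ β) = min(0.19, 0.19) = 0.19
So the right-hand bound is β ∧ (β ∧ β) = 0.19.
The residuum of the Łukasiewicz t-norm gives the supremum: min(1, 1 − 0.38 + 0.19).
1 − 0.38 + 0.19 = 0.81, so t = min(1, 0.81) = 0.81.
Check: 0.38 ⊗ 0.81 = max(0, 0.19) = 0.19 ≤ 0.19.

0.81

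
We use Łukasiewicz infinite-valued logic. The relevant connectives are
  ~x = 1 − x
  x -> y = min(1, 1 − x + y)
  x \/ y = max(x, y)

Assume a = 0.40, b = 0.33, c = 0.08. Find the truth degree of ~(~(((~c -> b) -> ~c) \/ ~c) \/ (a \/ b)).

~c = 1 − 0.08 = 0.92
~c -> b = min(1, 1 − 0.92 + 0.33) = min(1, 0.41) = 0.41
(~c -> b) -> ~c = min(1, 1 − 0.41 + 0.92) = min(1, 1.51) = 1.00
((~c -> b) -> ~c) \/ ~c = max(1.00, 0.92) = 1.00
~(((~c -> b) -> ~c) \/ ~c) = 1 − 1.00 = 0.00
a \/ b = max(0.40, 0.33) = 0.40
~(((~c -> b) -> ~c) \/ ~c) \/ (a \/ b) = max(0.00, 0.40) = 0.40
~(~(((~c -> b) -> ~c) \/ ~c) \/ (a \/ b)) = 1 − 0.40 = 0.60

0.60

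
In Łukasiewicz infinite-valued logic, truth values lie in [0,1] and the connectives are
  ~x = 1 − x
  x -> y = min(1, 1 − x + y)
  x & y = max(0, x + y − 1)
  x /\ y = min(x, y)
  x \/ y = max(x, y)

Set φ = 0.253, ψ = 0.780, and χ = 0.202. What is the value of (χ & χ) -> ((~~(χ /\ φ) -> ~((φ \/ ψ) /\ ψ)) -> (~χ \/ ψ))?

1.000

χ & χ = max(0, 0.202 + 0.202 − 1) = max(0, -0.596) = 0.000
χ /\ φ = min(0.202, 0.253) = 0.202
~(χ /\ φ) = 1 − 0.202 = 0.798
~~(χ /\ φ) = 1 − 0.798 = 0.202
φ \/ ψ = max(0.253, 0.780) = 0.780
(φ \/ ψ) /\ ψ = min(0.780, 0.780) = 0.780
~((φ \/ ψ) /\ ψ) = 1 − 0.780 = 0.220
~~(χ /\ φ) -> ~((φ \/ ψ) /\ ψ) = min(1, 1 − 0.202 + 0.220) = min(1, 1.018) = 1.000
~χ = 1 − 0.202 = 0.798
~χ \/ ψ = max(0.798, 0.780) = 0.798
(~~(χ /\ φ) -> ~((φ \/ ψ) /\ ψ)) -> (~χ \/ ψ) = min(1, 1 − 1.000 + 0.798) = min(1, 0.798) = 0.798
(χ & χ) -> ((~~(χ /\ φ) -> ~((φ \/ ψ) /\ ψ)) -> (~χ \/ ψ)) = min(1, 1 − 0.000 + 0.798) = min(1, 1.798) = 1.000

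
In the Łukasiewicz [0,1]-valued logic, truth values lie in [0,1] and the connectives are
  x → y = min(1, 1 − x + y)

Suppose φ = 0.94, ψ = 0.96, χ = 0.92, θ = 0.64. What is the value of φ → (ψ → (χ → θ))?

0.82

χ → θ = min(1, 1 − 0.92 + 0.64) = min(1, 0.72) = 0.72
ψ → (χ → θ) = min(1, 1 − 0.96 + 0.72) = min(1, 0.76) = 0.76
φ → (ψ → (χ → θ)) = min(1, 1 − 0.94 + 0.76) = min(1, 0.82) = 0.82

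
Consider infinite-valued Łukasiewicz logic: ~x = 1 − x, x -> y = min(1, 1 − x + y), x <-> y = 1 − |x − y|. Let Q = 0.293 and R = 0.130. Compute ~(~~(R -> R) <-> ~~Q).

R -> R = min(1, 1 − 0.130 + 0.130) = min(1, 1.000) = 1.000
~(R -> R) = 1 − 1.000 = 0.000
~~(R -> R) = 1 − 0.000 = 1.000
~Q = 1 − 0.293 = 0.707
~~Q = 1 − 0.707 = 0.293
~~(R -> R) <-> ~~Q = 1 − |1.000 − 0.293| = 1 − 0.707 = 0.293
~(~~(R -> R) <-> ~~Q) = 1 − 0.293 = 0.707

0.707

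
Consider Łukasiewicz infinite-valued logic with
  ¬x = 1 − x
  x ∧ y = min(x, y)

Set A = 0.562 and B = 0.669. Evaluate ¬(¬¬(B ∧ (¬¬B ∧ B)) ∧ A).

¬B = 1 − 0.669 = 0.331
¬¬B = 1 − 0.331 = 0.669
¬¬B ∧ B = min(0.669, 0.669) = 0.669
B ∧ (¬¬B ∧ B) = min(0.669, 0.669) = 0.669
¬(B ∧ (¬¬B ∧ B)) = 1 − 0.669 = 0.331
¬¬(B ∧ (¬¬B ∧ B)) = 1 − 0.331 = 0.669
¬¬(B ∧ (¬¬B ∧ B)) ∧ A = min(0.669, 0.562) = 0.562
¬(¬¬(B ∧ (¬¬B ∧ B)) ∧ A) = 1 − 0.562 = 0.438

0.438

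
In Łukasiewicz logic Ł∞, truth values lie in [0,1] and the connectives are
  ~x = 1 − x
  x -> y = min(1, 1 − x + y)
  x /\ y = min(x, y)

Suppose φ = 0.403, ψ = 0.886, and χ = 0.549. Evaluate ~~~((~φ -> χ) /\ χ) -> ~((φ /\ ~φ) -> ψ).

0.549

~φ = 1 − 0.403 = 0.597
~φ -> χ = min(1, 1 − 0.597 + 0.549) = min(1, 0.952) = 0.952
(~φ -> χ) /\ χ = min(0.952, 0.549) = 0.549
~((~φ -> χ) /\ χ) = 1 − 0.549 = 0.451
~~((~φ -> χ) /\ χ) = 1 − 0.451 = 0.549
~~~((~φ -> χ) /\ χ) = 1 − 0.549 = 0.451
φ /\ ~φ = min(0.403, 0.597) = 0.403
(φ /\ ~φ) -> ψ = min(1, 1 − 0.403 + 0.886) = min(1, 1.483) = 1.000
~((φ /\ ~φ) -> ψ) = 1 − 1.000 = 0.000
~~~((~φ -> χ) /\ χ) -> ~((φ /\ ~φ) -> ψ) = min(1, 1 − 0.451 + 0.000) = min(1, 0.549) = 0.549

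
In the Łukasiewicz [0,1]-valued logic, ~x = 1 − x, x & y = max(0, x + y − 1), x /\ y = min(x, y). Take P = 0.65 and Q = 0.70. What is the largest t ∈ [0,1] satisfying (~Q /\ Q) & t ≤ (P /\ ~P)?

1.00

~Q = 1 − 0.70 = 0.30
~Q /\ Q = min(0.30, 0.70) = 0.30
So the left factor is ~Q /\ Q = 0.30.
~P = 1 − 0.65 = 0.35
P /\ ~P = min(0.65, 0.35) = 0.35
So the right-hand bound is P /\ ~P = 0.35.
The residuum of the Łukasiewicz t-norm gives the supremum: min(1, 1 − 0.30 + 0.35).
1 − 0.30 + 0.35 = 1.05, so t = min(1, 1.05) = 1.00.
Check: 0.30 & 1.00 = max(0, 0.30) = 0.30 ≤ 0.35.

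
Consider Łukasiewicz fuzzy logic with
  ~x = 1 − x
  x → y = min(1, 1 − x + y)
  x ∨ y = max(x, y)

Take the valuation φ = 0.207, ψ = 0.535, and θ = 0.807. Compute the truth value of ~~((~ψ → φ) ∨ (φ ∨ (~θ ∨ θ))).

~ψ = 1 − 0.535 = 0.465
~ψ → φ = min(1, 1 − 0.465 + 0.207) = min(1, 0.742) = 0.742
~θ = 1 − 0.807 = 0.193
~θ ∨ θ = max(0.193, 0.807) = 0.807
φ ∨ (~θ ∨ θ) = max(0.207, 0.807) = 0.807
(~ψ → φ) ∨ (φ ∨ (~θ ∨ θ)) = max(0.742, 0.807) = 0.807
~((~ψ → φ) ∨ (φ ∨ (~θ ∨ θ))) = 1 − 0.807 = 0.193
~~((~ψ → φ) ∨ (φ ∨ (~θ ∨ θ))) = 1 − 0.193 = 0.807

0.807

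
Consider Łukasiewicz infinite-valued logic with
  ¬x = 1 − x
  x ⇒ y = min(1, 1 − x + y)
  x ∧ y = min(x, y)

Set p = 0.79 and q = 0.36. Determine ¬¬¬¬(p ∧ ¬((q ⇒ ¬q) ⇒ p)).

0.21

¬q = 1 − 0.36 = 0.64
q ⇒ ¬q = min(1, 1 − 0.36 + 0.64) = min(1, 1.28) = 1.00
(q ⇒ ¬q) ⇒ p = min(1, 1 − 1.00 + 0.79) = min(1, 0.79) = 0.79
¬((q ⇒ ¬q) ⇒ p) = 1 − 0.79 = 0.21
p ∧ ¬((q ⇒ ¬q) ⇒ p) = min(0.79, 0.21) = 0.21
¬(p ∧ ¬((q ⇒ ¬q) ⇒ p)) = 1 − 0.21 = 0.79
¬¬(p ∧ ¬((q ⇒ ¬q) ⇒ p)) = 1 − 0.79 = 0.21
¬¬¬(p ∧ ¬((q ⇒ ¬q) ⇒ p)) = 1 − 0.21 = 0.79
¬¬¬¬(p ∧ ¬((q ⇒ ¬q) ⇒ p)) = 1 − 0.79 = 0.21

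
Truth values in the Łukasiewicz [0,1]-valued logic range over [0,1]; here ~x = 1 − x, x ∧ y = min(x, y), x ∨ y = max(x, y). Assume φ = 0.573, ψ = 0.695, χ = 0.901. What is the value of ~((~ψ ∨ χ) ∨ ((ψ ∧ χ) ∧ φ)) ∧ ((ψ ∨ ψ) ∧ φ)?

~ψ = 1 − 0.695 = 0.305
~ψ ∨ χ = max(0.305, 0.901) = 0.901
ψ ∧ χ = min(0.695, 0.901) = 0.695
(ψ ∧ χ) ∧ φ = min(0.695, 0.573) = 0.573
(~ψ ∨ χ) ∨ ((ψ ∧ χ) ∧ φ) = max(0.901, 0.573) = 0.901
~((~ψ ∨ χ) ∨ ((ψ ∧ χ) ∧ φ)) = 1 − 0.901 = 0.099
ψ ∨ ψ = max(0.695, 0.695) = 0.695
(ψ ∨ ψ) ∧ φ = min(0.695, 0.573) = 0.573
~((~ψ ∨ χ) ∨ ((ψ ∧ χ) ∧ φ)) ∧ ((ψ ∨ ψ) ∧ φ) = min(0.099, 0.573) = 0.099

0.099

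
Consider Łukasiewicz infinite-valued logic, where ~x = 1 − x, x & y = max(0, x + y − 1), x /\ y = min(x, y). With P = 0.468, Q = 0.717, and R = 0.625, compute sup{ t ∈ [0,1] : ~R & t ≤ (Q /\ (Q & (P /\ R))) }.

~R = 1 − 0.625 = 0.375
So the left factor is ~R = 0.375.
P /\ R = min(0.468, 0.625) = 0.468
Q & (P /\ R) = max(0, 0.717 + 0.468 − 1) = max(0, 0.185) = 0.185
Q /\ (Q & (P /\ R)) = min(0.717, 0.185) = 0.185
So the right-hand bound is Q /\ (Q & (P /\ R)) = 0.185.
The residuum of the Łukasiewicz t-norm gives the supremum: min(1, 1 − 0.375 + 0.185).
1 − 0.375 + 0.185 = 0.810, so t = min(1, 0.810) = 0.810.
Check: 0.375 & 0.810 = max(0, 0.185) = 0.185 ≤ 0.185.

0.810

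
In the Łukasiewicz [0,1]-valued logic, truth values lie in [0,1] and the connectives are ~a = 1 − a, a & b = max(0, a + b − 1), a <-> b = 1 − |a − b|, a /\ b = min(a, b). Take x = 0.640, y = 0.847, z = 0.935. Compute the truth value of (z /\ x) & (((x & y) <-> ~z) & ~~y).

z /\ x = min(0.935, 0.640) = 0.640
x & y = max(0, 0.640 + 0.847 − 1) = max(0, 0.487) = 0.487
~z = 1 − 0.935 = 0.065
(x & y) <-> ~z = 1 − |0.487 − 0.065| = 1 − 0.422 = 0.578
~y = 1 − 0.847 = 0.153
~~y = 1 − 0.153 = 0.847
((x & y) <-> ~z) & ~~y = max(0, 0.578 + 0.847 − 1) = max(0, 0.425) = 0.425
(z /\ x) & (((x & y) <-> ~z) & ~~y) = max(0, 0.640 + 0.425 − 1) = max(0, 0.065) = 0.065

0.065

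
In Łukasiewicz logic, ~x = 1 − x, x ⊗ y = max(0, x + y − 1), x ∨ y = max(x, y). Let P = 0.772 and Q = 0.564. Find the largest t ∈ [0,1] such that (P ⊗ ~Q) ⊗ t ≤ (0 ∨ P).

~Q = 1 − 0.564 = 0.436
P ⊗ ~Q = max(0, 0.772 + 0.436 − 1) = max(0, 0.208) = 0.208
So the left factor is P ⊗ ~Q = 0.208.
0 ∨ P = max(0.000, 0.772) = 0.772
So the right-hand bound is 0 ∨ P = 0.772.
The residuum of the Łukasiewicz t-norm gives the supremum: min(1, 1 − 0.208 + 0.772).
1 − 0.208 + 0.772 = 1.564, so t = min(1, 1.564) = 1.000.
Check: 0.208 ⊗ 1.000 = max(0, 0.208) = 0.208 ≤ 0.772.

1.000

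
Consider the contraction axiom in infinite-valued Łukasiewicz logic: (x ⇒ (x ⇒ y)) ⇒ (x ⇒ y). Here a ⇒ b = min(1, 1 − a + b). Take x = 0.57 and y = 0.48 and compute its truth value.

0.91

x ⇒ y = min(1, 1 − 0.57 + 0.48) = min(1, 0.91) = 0.91
x ⇒ (x ⇒ y) = min(1, 1 − 0.57 + 0.91) = min(1, 1.34) = 1.00
(x ⇒ (x ⇒ y)) ⇒ (x ⇒ y) = min(1, 1 − 1.00 + 0.91) = min(1, 0.91) = 0.91
(The value 0.91 < 1 shows this instance is not satisfied; fails in Ł∞ (the t-norm is not idempotent).)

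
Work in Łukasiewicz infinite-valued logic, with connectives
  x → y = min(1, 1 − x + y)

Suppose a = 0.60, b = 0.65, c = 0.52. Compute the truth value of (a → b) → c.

0.52

a → b = min(1, 1 − 0.60 + 0.65) = min(1, 1.05) = 1.00
(a → b) → c = min(1, 1 − 1.00 + 0.52) = min(1, 0.52) = 0.52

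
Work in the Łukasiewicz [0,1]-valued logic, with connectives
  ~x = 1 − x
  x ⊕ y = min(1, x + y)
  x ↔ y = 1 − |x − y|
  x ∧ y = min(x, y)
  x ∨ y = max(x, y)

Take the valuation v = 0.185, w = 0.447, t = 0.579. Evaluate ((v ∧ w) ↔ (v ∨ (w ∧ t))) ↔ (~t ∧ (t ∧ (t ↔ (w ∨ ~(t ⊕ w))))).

0.683

v ∧ w = min(0.185, 0.447) = 0.185
w ∧ t = min(0.447, 0.579) = 0.447
v ∨ (w ∧ t) = max(0.185, 0.447) = 0.447
(v ∧ w) ↔ (v ∨ (w ∧ t)) = 1 − |0.185 − 0.447| = 1 − 0.262 = 0.738
~t = 1 − 0.579 = 0.421
t ⊕ w = min(1, 0.579 + 0.447) = min(1, 1.026) = 1.000
~(t ⊕ w) = 1 − 1.000 = 0.000
w ∨ ~(t ⊕ w) = max(0.447, 0.000) = 0.447
t ↔ (w ∨ ~(t ⊕ w)) = 1 − |0.579 − 0.447| = 1 − 0.132 = 0.868
t ∧ (t ↔ (w ∨ ~(t ⊕ w))) = min(0.579, 0.868) = 0.579
~t ∧ (t ∧ (t ↔ (w ∨ ~(t ⊕ w)))) = min(0.421, 0.579) = 0.421
((v ∧ w) ↔ (v ∨ (w ∧ t))) ↔ (~t ∧ (t ∧ (t ↔ (w ∨ ~(t ⊕ w))))) = 1 − |0.738 − 0.421| = 1 − 0.317 = 0.683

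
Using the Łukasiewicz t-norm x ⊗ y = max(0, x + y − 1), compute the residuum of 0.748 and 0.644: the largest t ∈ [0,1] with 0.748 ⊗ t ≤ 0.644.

The residuum of the Łukasiewicz t-norm gives the supremum: min(1, 1 − 0.748 + 0.644).
1 − 0.748 + 0.644 = 0.896, so t = min(1, 0.896) = 0.896.
Check: 0.748 ⊗ 0.896 = max(0, 0.644) = 0.644 ≤ 0.644.

0.896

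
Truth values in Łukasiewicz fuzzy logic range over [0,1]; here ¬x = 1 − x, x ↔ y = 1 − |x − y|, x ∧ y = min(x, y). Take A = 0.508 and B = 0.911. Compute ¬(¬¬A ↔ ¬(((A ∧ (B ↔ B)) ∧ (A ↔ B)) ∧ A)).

¬A = 1 − 0.508 = 0.492
¬¬A = 1 − 0.492 = 0.508
B ↔ B = 1 − |0.911 − 0.911| = 1 − 0.000 = 1.000
A ∧ (B ↔ B) = min(0.508, 1.000) = 0.508
A ↔ B = 1 − |0.508 − 0.911| = 1 − 0.403 = 0.597
(A ∧ (B ↔ B)) ∧ (A ↔ B) = min(0.508, 0.597) = 0.508
((A ∧ (B ↔ B)) ∧ (A ↔ B)) ∧ A = min(0.508, 0.508) = 0.508
¬(((A ∧ (B ↔ B)) ∧ (A ↔ B)) ∧ A) = 1 − 0.508 = 0.492
¬¬A ↔ ¬(((A ∧ (B ↔ B)) ∧ (A ↔ B)) ∧ A) = 1 − |0.508 − 0.492| = 1 − 0.016 = 0.984
¬(¬¬A ↔ ¬(((A ∧ (B ↔ B)) ∧ (A ↔ B)) ∧ A)) = 1 − 0.984 = 0.016

0.016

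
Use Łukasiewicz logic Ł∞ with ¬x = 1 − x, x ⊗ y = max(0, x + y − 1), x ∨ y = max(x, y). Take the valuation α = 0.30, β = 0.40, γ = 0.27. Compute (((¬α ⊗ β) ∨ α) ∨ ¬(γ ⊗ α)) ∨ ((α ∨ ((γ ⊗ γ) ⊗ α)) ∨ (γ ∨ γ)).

1.00

¬α = 1 − 0.30 = 0.70
¬α ⊗ β = max(0, 0.70 + 0.40 − 1) = max(0, 0.10) = 0.10
(¬α ⊗ β) ∨ α = max(0.10, 0.30) = 0.30
γ ⊗ α = max(0, 0.27 + 0.30 − 1) = max(0, -0.43) = 0.00
¬(γ ⊗ α) = 1 − 0.00 = 1.00
((¬α ⊗ β) ∨ α) ∨ ¬(γ ⊗ α) = max(0.30, 1.00) = 1.00
γ ⊗ γ = max(0, 0.27 + 0.27 − 1) = max(0, -0.46) = 0.00
(γ ⊗ γ) ⊗ α = max(0, 0.00 + 0.30 − 1) = max(0, -0.70) = 0.00
α ∨ ((γ ⊗ γ) ⊗ α) = max(0.30, 0.00) = 0.30
γ ∨ γ = max(0.27, 0.27) = 0.27
(α ∨ ((γ ⊗ γ) ⊗ α)) ∨ (γ ∨ γ) = max(0.30, 0.27) = 0.30
(((¬α ⊗ β) ∨ α) ∨ ¬(γ ⊗ α)) ∨ ((α ∨ ((γ ⊗ γ) ⊗ α)) ∨ (γ ∨ γ)) = max(1.00, 0.30) = 1.00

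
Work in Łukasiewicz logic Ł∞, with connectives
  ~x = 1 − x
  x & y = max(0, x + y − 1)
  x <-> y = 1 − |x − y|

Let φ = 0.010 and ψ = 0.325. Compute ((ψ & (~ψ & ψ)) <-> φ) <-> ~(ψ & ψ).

0.990

~ψ = 1 − 0.325 = 0.675
~ψ & ψ = max(0, 0.675 + 0.325 − 1) = max(0, 0.000) = 0.000
ψ & (~ψ & ψ) = max(0, 0.325 + 0.000 − 1) = max(0, -0.675) = 0.000
(ψ & (~ψ & ψ)) <-> φ = 1 − |0.000 − 0.010| = 1 − 0.010 = 0.990
ψ & ψ = max(0, 0.325 + 0.325 − 1) = max(0, -0.350) = 0.000
~(ψ & ψ) = 1 − 0.000 = 1.000
((ψ & (~ψ & ψ)) <-> φ) <-> ~(ψ & ψ) = 1 − |0.990 − 1.000| = 1 − 0.010 = 0.990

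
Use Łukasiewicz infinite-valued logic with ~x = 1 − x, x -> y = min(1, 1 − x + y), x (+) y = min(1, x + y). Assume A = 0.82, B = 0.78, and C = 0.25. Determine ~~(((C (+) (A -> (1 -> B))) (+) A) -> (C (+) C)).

1 -> B = min(1, 1 − 1.00 + 0.78) = min(1, 0.78) = 0.78
A -> (1 -> B) = min(1, 1 − 0.82 + 0.78) = min(1, 0.96) = 0.96
C (+) (A -> (1 -> B)) = min(1, 0.25 + 0.96) = min(1, 1.21) = 1.00
(C (+) (A -> (1 -> B))) (+) A = min(1, 1.00 + 0.82) = min(1, 1.82) = 1.00
C (+) C = min(1, 0.25 + 0.25) = min(1, 0.50) = 0.50
((C (+) (A -> (1 -> B))) (+) A) -> (C (+) C) = min(1, 1 − 1.00 + 0.50) = min(1, 0.50) = 0.50
~(((C (+) (A -> (1 -> B))) (+) A) -> (C (+) C)) = 1 − 0.50 = 0.50
~~(((C (+) (A -> (1 -> B))) (+) A) -> (C (+) C)) = 1 − 0.50 = 0.50

0.50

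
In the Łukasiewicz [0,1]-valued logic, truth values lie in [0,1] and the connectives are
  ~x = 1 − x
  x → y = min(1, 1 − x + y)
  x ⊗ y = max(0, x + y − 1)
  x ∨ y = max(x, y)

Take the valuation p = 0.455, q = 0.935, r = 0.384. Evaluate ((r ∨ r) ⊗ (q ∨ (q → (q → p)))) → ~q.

0.746

r ∨ r = max(0.384, 0.384) = 0.384
q → p = min(1, 1 − 0.935 + 0.455) = min(1, 0.520) = 0.520
q → (q → p) = min(1, 1 − 0.935 + 0.520) = min(1, 0.585) = 0.585
q ∨ (q → (q → p)) = max(0.935, 0.585) = 0.935
(r ∨ r) ⊗ (q ∨ (q → (q → p))) = max(0, 0.384 + 0.935 − 1) = max(0, 0.319) = 0.319
~q = 1 − 0.935 = 0.065
((r ∨ r) ⊗ (q ∨ (q → (q → p)))) → ~q = min(1, 1 − 0.319 + 0.065) = min(1, 0.746) = 0.746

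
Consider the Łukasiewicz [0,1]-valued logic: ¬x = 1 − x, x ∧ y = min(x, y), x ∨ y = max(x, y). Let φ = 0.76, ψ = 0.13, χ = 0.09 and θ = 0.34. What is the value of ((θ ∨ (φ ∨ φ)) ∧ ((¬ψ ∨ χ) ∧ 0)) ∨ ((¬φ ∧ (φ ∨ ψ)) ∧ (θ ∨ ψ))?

φ ∨ φ = max(0.76, 0.76) = 0.76
θ ∨ (φ ∨ φ) = max(0.34, 0.76) = 0.76
¬ψ = 1 − 0.13 = 0.87
¬ψ ∨ χ = max(0.87, 0.09) = 0.87
(¬ψ ∨ χ) ∧ 0 = min(0.87, 0.00) = 0.00
(θ ∨ (φ ∨ φ)) ∧ ((¬ψ ∨ χ) ∧ 0) = min(0.76, 0.00) = 0.00
¬φ = 1 − 0.76 = 0.24
φ ∨ ψ = max(0.76, 0.13) = 0.76
¬φ ∧ (φ ∨ ψ) = min(0.24, 0.76) = 0.24
θ ∨ ψ = max(0.34, 0.13) = 0.34
(¬φ ∧ (φ ∨ ψ)) ∧ (θ ∨ ψ) = min(0.24, 0.34) = 0.24
((θ ∨ (φ ∨ φ)) ∧ ((¬ψ ∨ χ) ∧ 0)) ∨ ((¬φ ∧ (φ ∨ ψ)) ∧ (θ ∨ ψ)) = max(0.00, 0.24) = 0.24

0.24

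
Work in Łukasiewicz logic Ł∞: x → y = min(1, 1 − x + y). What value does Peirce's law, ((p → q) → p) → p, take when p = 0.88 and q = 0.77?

0.89

p → q = min(1, 1 − 0.88 + 0.77) = min(1, 0.89) = 0.89
(p → q) → p = min(1, 1 − 0.89 + 0.88) = min(1, 0.99) = 0.99
((p → q) → p) → p = min(1, 1 − 0.99 + 0.88) = min(1, 0.89) = 0.89
(The value 0.89 < 1 shows this instance is not satisfied; not a Ł∞-tautology in general.)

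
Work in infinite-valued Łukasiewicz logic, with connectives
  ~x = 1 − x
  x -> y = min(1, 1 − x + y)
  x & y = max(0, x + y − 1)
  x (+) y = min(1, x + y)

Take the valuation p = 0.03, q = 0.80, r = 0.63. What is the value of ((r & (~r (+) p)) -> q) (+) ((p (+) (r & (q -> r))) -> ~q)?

~r = 1 − 0.63 = 0.37
~r (+) p = min(1, 0.37 + 0.03) = min(1, 0.40) = 0.40
r & (~r (+) p) = max(0, 0.63 + 0.40 − 1) = max(0, 0.03) = 0.03
(r & (~r (+) p)) -> q = min(1, 1 − 0.03 + 0.80) = min(1, 1.77) = 1.00
q -> r = min(1, 1 − 0.80 + 0.63) = min(1, 0.83) = 0.83
r & (q -> r) = max(0, 0.63 + 0.83 − 1) = max(0, 0.46) = 0.46
p (+) (r & (q -> r)) = min(1, 0.03 + 0.46) = min(1, 0.49) = 0.49
~q = 1 − 0.80 = 0.20
(p (+) (r & (q -> r))) -> ~q = min(1, 1 − 0.49 + 0.20) = min(1, 0.71) = 0.71
((r & (~r (+) p)) -> q) (+) ((p (+) (r & (q -> r))) -> ~q) = min(1, 1.00 + 0.71) = min(1, 1.71) = 1.00

1.00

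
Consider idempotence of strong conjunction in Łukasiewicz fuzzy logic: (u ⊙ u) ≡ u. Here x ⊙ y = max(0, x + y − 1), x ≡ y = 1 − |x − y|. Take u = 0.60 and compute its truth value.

0.60

u ⊙ u = max(0, 0.60 + 0.60 − 1) = max(0, 0.20) = 0.20
(u ⊙ u) ≡ u = 1 − |0.20 − 0.60| = 1 − 0.40 = 0.60
(The value 0.60 < 1 shows this instance is not satisfied; fails in Ł∞ since a ⊗ a = max(0, 2a−1) ≠ a in general.)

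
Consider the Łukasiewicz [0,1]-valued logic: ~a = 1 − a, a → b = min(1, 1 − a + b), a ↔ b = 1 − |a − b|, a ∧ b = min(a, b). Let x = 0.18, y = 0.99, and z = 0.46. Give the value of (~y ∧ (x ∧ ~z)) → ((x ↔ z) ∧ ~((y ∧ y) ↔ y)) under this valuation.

0.99

~y = 1 − 0.99 = 0.01
~z = 1 − 0.46 = 0.54
x ∧ ~z = min(0.18, 0.54) = 0.18
~y ∧ (x ∧ ~z) = min(0.01, 0.18) = 0.01
x ↔ z = 1 − |0.18 − 0.46| = 1 − 0.28 = 0.72
y ∧ y = min(0.99, 0.99) = 0.99
(y ∧ y) ↔ y = 1 − |0.99 − 0.99| = 1 − 0.00 = 1.00
~((y ∧ y) ↔ y) = 1 − 1.00 = 0.00
(x ↔ z) ∧ ~((y ∧ y) ↔ y) = min(0.72, 0.00) = 0.00
(~y ∧ (x ∧ ~z)) → ((x ↔ z) ∧ ~((y ∧ y) ↔ y)) = min(1, 1 − 0.01 + 0.00) = min(1, 0.99) = 0.99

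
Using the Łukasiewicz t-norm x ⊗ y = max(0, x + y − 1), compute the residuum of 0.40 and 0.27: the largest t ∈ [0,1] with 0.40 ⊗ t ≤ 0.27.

The residuum of the Łukasiewicz t-norm gives the supremum: min(1, 1 − 0.40 + 0.27).
1 − 0.40 + 0.27 = 0.87, so t = min(1, 0.87) = 0.87.
Check: 0.40 ⊗ 0.87 = max(0, 0.27) = 0.27 ≤ 0.27.

0.87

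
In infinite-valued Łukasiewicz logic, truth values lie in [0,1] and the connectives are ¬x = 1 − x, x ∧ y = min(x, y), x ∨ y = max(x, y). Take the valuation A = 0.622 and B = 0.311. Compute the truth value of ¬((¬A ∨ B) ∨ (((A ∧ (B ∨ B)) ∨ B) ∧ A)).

¬A = 1 − 0.622 = 0.378
¬A ∨ B = max(0.378, 0.311) = 0.378
B ∨ B = max(0.311, 0.311) = 0.311
A ∧ (B ∨ B) = min(0.622, 0.311) = 0.311
(A ∧ (B ∨ B)) ∨ B = max(0.311, 0.311) = 0.311
((A ∧ (B ∨ B)) ∨ B) ∧ A = min(0.311, 0.622) = 0.311
(¬A ∨ B) ∨ (((A ∧ (B ∨ B)) ∨ B) ∧ A) = max(0.378, 0.311) = 0.378
¬((¬A ∨ B) ∨ (((A ∧ (B ∨ B)) ∨ B) ∧ A)) = 1 − 0.378 = 0.622

0.622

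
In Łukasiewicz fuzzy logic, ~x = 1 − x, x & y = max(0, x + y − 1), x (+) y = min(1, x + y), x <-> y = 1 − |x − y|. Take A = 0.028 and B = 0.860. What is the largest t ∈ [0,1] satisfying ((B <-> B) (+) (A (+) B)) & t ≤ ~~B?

0.860

B <-> B = 1 − |0.860 − 0.860| = 1 − 0.000 = 1.000
A (+) B = min(1, 0.028 + 0.860) = min(1, 0.888) = 0.888
(B <-> B) (+) (A (+) B) = min(1, 1.000 + 0.888) = min(1, 1.888) = 1.000
So the left factor is (B <-> B) (+) (A (+) B) = 1.000.
~B = 1 − 0.860 = 0.140
~~B = 1 − 0.140 = 0.860
So the right-hand bound is ~~B = 0.860.
The residuum of the Łukasiewicz t-norm gives the supremum: min(1, 1 − 1.000 + 0.860).
1 − 1.000 + 0.860 = 0.860, so t = min(1, 0.860) = 0.860.
Check: 1.000 & 0.860 = max(0, 0.860) = 0.860 ≤ 0.860.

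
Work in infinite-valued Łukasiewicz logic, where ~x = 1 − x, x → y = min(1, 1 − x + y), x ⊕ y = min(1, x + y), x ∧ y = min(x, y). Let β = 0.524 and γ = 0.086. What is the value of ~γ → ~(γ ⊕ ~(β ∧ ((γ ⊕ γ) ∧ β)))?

~γ = 1 − 0.086 = 0.914
γ ⊕ γ = min(1, 0.086 + 0.086) = min(1, 0.172) = 0.172
(γ ⊕ γ) ∧ β = min(0.172, 0.524) = 0.172
β ∧ ((γ ⊕ γ) ∧ β) = min(0.524, 0.172) = 0.172
~(β ∧ ((γ ⊕ γ) ∧ β)) = 1 − 0.172 = 0.828
γ ⊕ ~(β ∧ ((γ ⊕ γ) ∧ β)) = min(1, 0.086 + 0.828) = min(1, 0.914) = 0.914
~(γ ⊕ ~(β ∧ ((γ ⊕ γ) ∧ β))) = 1 − 0.914 = 0.086
~γ → ~(γ ⊕ ~(β ∧ ((γ ⊕ γ) ∧ β))) = min(1, 1 − 0.914 + 0.086) = min(1, 0.172) = 0.172

0.172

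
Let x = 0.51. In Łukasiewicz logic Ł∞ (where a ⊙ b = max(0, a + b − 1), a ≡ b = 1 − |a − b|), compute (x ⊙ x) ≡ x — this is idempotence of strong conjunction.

0.51

x ⊙ x = max(0, 0.51 + 0.51 − 1) = max(0, 0.02) = 0.02
(x ⊙ x) ≡ x = 1 − |0.02 − 0.51| = 1 − 0.49 = 0.51
(The value 0.51 < 1 shows this instance is not satisfied; fails in Ł∞ since a ⊗ a = max(0, 2a−1) ≠ a in general.)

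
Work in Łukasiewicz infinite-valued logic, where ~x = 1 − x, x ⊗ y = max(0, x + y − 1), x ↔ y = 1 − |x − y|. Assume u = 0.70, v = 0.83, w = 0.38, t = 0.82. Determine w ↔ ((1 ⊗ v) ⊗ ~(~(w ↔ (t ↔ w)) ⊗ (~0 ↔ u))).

1 ⊗ v = max(0, 1.00 + 0.83 − 1) = max(0, 0.83) = 0.83
t ↔ w = 1 − |0.82 − 0.38| = 1 − 0.44 = 0.56
w ↔ (t ↔ w) = 1 − |0.38 − 0.56| = 1 − 0.18 = 0.82
~(w ↔ (t ↔ w)) = 1 − 0.82 = 0.18
~0 = 1 − 0.00 = 1.00
~0 ↔ u = 1 − |1.00 − 0.70| = 1 − 0.30 = 0.70
~(w ↔ (t ↔ w)) ⊗ (~0 ↔ u) = max(0, 0.18 + 0.70 − 1) = max(0, -0.12) = 0.00
~(~(w ↔ (t ↔ w)) ⊗ (~0 ↔ u)) = 1 − 0.00 = 1.00
(1 ⊗ v) ⊗ ~(~(w ↔ (t ↔ w)) ⊗ (~0 ↔ u)) = max(0, 0.83 + 1.00 − 1) = max(0, 0.83) = 0.83
w ↔ ((1 ⊗ v) ⊗ ~(~(w ↔ (t ↔ w)) ⊗ (~0 ↔ u))) = 1 − |0.38 − 0.83| = 1 − 0.45 = 0.55

0.55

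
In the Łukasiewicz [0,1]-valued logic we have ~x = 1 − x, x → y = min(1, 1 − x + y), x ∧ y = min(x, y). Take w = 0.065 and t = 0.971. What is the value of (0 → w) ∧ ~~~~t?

0.971

0 → w = min(1, 1 − 0.000 + 0.065) = min(1, 1.065) = 1.000
~t = 1 − 0.971 = 0.029
~~t = 1 − 0.029 = 0.971
~~~t = 1 − 0.971 = 0.029
~~~~t = 1 − 0.029 = 0.971
(0 → w) ∧ ~~~~t = min(1.000, 0.971) = 0.971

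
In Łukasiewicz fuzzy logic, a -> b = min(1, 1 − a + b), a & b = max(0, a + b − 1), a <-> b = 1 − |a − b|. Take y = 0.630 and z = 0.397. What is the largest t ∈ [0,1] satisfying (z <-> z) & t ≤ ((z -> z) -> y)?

z <-> z = 1 − |0.397 − 0.397| = 1 − 0.000 = 1.000
So the left factor is z <-> z = 1.000.
z -> z = min(1, 1 − 0.397 + 0.397) = min(1, 1.000) = 1.000
(z -> z) -> y = min(1, 1 − 1.000 + 0.630) = min(1, 0.630) = 0.630
So the right-hand bound is (z -> z) -> y = 0.630.
The residuum of the Łukasiewicz t-norm gives the supremum: min(1, 1 − 1.000 + 0.630).
1 − 1.000 + 0.630 = 0.630, so t = min(1, 0.630) = 0.630.
Check: 1.000 & 0.630 = max(0, 0.630) = 0.630 ≤ 0.630.

0.630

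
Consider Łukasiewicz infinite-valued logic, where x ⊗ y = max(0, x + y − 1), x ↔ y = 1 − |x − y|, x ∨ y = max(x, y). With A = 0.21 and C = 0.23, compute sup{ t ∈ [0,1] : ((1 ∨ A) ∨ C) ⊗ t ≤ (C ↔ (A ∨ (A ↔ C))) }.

0.25

1 ∨ A = max(1.00, 0.21) = 1.00
(1 ∨ A) ∨ C = max(1.00, 0.23) = 1.00
So the left factor is (1 ∨ A) ∨ C = 1.00.
A ↔ C = 1 − |0.21 − 0.23| = 1 − 0.02 = 0.98
A ∨ (A ↔ C) = max(0.21, 0.98) = 0.98
C ↔ (A ∨ (A ↔ C)) = 1 − |0.23 − 0.98| = 1 − 0.75 = 0.25
So the right-hand bound is C ↔ (A ∨ (A ↔ C)) = 0.25.
The residuum of the Łukasiewicz t-norm gives the supremum: min(1, 1 − 1.00 + 0.25).
1 − 1.00 + 0.25 = 0.25, so t = min(1, 0.25) = 0.25.
Check: 1.00 ⊗ 0.25 = max(0, 0.25) = 0.25 ≤ 0.25.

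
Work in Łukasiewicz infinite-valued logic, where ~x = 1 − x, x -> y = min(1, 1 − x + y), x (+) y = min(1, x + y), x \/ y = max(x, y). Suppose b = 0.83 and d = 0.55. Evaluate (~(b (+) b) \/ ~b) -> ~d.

1.00

b (+) b = min(1, 0.83 + 0.83) = min(1, 1.66) = 1.00
~(b (+) b) = 1 − 1.00 = 0.00
~b = 1 − 0.83 = 0.17
~(b (+) b) \/ ~b = max(0.00, 0.17) = 0.17
~d = 1 − 0.55 = 0.45
(~(b (+) b) \/ ~b) -> ~d = min(1, 1 − 0.17 + 0.45) = min(1, 1.28) = 1.00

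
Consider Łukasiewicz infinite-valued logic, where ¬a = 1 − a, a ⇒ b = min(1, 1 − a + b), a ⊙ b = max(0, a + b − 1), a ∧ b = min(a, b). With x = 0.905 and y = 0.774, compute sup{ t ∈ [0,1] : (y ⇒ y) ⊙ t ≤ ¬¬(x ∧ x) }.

0.905

y ⇒ y = min(1, 1 − 0.774 + 0.774) = min(1, 1.000) = 1.000
So the left factor is y ⇒ y = 1.000.
x ∧ x = min(0.905, 0.905) = 0.905
¬(x ∧ x) = 1 − 0.905 = 0.095
¬¬(x ∧ x) = 1 − 0.095 = 0.905
So the right-hand bound is ¬¬(x ∧ x) = 0.905.
The residuum of the Łukasiewicz t-norm gives the supremum: min(1, 1 − 1.000 + 0.905).
1 − 1.000 + 0.905 = 0.905, so t = min(1, 0.905) = 0.905.
Check: 1.000 ⊙ 0.905 = max(0, 0.905) = 0.905 ≤ 0.905.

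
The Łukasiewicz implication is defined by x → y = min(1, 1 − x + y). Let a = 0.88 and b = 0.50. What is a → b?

0.62

a → b = min(1, 1 − 0.88 + 0.50) = min(1, 0.62) = 0.62
For comparison, the Gödel implication (1 if x ≤ y else y) would give 0.50.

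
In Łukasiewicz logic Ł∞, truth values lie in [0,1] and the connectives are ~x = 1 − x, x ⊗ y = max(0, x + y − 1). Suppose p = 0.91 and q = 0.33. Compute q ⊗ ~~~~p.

0.24

~p = 1 − 0.91 = 0.09
~~p = 1 − 0.09 = 0.91
~~~p = 1 − 0.91 = 0.09
~~~~p = 1 − 0.09 = 0.91
q ⊗ ~~~~p = max(0, 0.33 + 0.91 − 1) = max(0, 0.24) = 0.24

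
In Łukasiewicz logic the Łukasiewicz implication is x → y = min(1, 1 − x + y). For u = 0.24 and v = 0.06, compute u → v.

0.82

u → v = min(1, 1 − 0.24 + 0.06) = min(1, 0.82) = 0.82
For comparison, the Gödel implication (1 if x ≤ y else y) would give 0.06.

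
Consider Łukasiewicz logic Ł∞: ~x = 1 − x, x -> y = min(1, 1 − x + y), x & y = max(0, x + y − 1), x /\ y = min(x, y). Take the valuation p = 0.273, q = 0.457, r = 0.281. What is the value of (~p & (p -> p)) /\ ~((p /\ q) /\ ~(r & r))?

~p = 1 − 0.273 = 0.727
p -> p = min(1, 1 − 0.273 + 0.273) = min(1, 1.000) = 1.000
~p & (p -> p) = max(0, 0.727 + 1.000 − 1) = max(0, 0.727) = 0.727
p /\ q = min(0.273, 0.457) = 0.273
r & r = max(0, 0.281 + 0.281 − 1) = max(0, -0.438) = 0.000
~(r & r) = 1 − 0.000 = 1.000
(p /\ q) /\ ~(r & r) = min(0.273, 1.000) = 0.273
~((p /\ q) /\ ~(r & r)) = 1 − 0.273 = 0.727
(~p & (p -> p)) /\ ~((p /\ q) /\ ~(r & r)) = min(0.727, 0.727) = 0.727

0.727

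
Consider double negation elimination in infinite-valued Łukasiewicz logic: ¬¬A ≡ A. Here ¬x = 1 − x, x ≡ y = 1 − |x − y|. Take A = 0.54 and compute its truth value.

¬A = 1 − 0.54 = 0.46
¬¬A = 1 − 0.46 = 0.54
¬¬A ≡ A = 1 − |0.54 − 0.54| = 1 − 0.00 = 1.00
(As expected: always 1 in Ł∞ since negation is involutive.)

1.00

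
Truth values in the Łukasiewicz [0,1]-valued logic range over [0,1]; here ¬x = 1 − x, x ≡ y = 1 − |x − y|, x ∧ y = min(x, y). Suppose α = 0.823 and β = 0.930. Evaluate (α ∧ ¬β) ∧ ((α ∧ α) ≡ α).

¬β = 1 − 0.930 = 0.070
α ∧ ¬β = min(0.823, 0.070) = 0.070
α ∧ α = min(0.823, 0.823) = 0.823
(α ∧ α) ≡ α = 1 − |0.823 − 0.823| = 1 − 0.000 = 1.000
(α ∧ ¬β) ∧ ((α ∧ α) ≡ α) = min(0.070, 1.000) = 0.070

0.070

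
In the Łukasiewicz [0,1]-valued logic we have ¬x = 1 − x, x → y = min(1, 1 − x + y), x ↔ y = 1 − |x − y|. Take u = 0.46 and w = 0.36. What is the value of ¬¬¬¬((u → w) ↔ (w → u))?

u → w = min(1, 1 − 0.46 + 0.36) = min(1, 0.90) = 0.90
w → u = min(1, 1 − 0.36 + 0.46) = min(1, 1.10) = 1.00
(u → w) ↔ (w → u) = 1 − |0.90 − 1.00| = 1 − 0.10 = 0.90
¬((u → w) ↔ (w → u)) = 1 − 0.90 = 0.10
¬¬((u → w) ↔ (w → u)) = 1 − 0.10 = 0.90
¬¬¬((u → w) ↔ (w → u)) = 1 − 0.90 = 0.10
¬¬¬¬((u → w) ↔ (w → u)) = 1 − 0.10 = 0.90

0.90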